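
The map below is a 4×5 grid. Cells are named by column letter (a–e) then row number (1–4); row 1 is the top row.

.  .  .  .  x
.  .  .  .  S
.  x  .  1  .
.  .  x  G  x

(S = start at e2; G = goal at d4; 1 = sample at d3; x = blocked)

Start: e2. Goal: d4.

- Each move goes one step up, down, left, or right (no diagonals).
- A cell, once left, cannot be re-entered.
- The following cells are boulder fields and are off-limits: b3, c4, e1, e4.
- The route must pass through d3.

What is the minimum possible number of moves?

3

Any route passes through d3 somewhere between e2 and d4. Summing Manhattan distances along the two legs (e2 → d3 → d4) gives a lower bound of 2 + 1 = 3 moves.
A route of 3 moves achieves this: e2 → e3 → d3 → d4.
Since 3 matches the lower bound, it is optimal.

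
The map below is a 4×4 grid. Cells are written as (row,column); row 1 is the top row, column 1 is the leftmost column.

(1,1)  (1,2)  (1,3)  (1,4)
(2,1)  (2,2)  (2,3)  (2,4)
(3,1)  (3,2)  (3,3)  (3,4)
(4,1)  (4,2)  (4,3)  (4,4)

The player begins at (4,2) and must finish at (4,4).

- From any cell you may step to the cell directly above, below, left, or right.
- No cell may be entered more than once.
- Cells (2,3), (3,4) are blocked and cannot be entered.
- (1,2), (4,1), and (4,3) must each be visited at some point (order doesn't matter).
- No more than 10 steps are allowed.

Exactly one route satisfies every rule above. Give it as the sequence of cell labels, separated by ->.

Any route must reach (1,2), (4,1), and (4,3) and still end at (4,4) within 10 moves, so the order of the required stops is forced.
Route from (4,2): left to (4,1), 3× up (reaching (1,1)), right to (1,2), 2× down (reaching (3,2)), right to (3,3), down to (4,3), right to (4,4) — 10 moves in all.
Check: all required cells visited; 10 ≤ 10 moves.

(4,2) -> (4,1) -> (3,1) -> (2,1) -> (1,1) -> (1,2) -> (2,2) -> (3,2) -> (3,3) -> (4,3) -> (4,4)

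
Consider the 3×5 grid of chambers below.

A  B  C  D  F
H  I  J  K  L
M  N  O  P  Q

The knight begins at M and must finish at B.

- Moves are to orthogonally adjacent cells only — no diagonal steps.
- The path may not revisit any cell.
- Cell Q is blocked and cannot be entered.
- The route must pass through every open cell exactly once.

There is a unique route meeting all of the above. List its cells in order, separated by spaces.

M N O P K L F D C J I H A B

Need to visit all 14 open cells exactly once, starting at M and ending at B.
Cell A has only two open neighbours (H and B), so the path must pass straight through it: one of those is the cell it's entered from and the other is where it exits.
Route from M: right 3 to P, up 1 to K, right 1 to L, up 1 to F, left 2 to C, down 1 to J, left 2 to H, up 1 to A, right 1 to B — 13 moves in all.
Check: all 14 open cells covered.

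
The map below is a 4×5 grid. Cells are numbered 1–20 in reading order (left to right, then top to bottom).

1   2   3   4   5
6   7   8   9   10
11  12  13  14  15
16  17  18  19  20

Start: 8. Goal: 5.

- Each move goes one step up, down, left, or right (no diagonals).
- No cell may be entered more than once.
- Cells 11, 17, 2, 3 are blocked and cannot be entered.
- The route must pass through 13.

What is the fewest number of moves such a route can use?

Any route passes through 13 somewhere between 8 and 5. Summing Manhattan distances along the two legs (8 → 13 → 5) gives a lower bound of 1 + 4 = 5 moves.
A route of 5 moves achieves this: 8 → 13 → 14 → 9 → 4 → 5.
Since 5 matches the lower bound, it is optimal.

5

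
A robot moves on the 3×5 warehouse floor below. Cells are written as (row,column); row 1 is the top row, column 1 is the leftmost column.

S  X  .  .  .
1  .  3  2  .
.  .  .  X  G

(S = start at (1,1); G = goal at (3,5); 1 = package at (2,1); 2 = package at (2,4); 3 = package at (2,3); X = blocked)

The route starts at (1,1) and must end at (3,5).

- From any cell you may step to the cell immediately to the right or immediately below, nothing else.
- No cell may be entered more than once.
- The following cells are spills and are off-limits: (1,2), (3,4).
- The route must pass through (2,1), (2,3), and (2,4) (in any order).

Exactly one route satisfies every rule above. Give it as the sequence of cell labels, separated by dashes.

(1,1) - (2,1) - (2,2) - (2,3) - (2,4) - (2,5) - (3,5)

Moves only go right or down, so the column and row indices never decrease.
Route from (1,1): down 1 to (2,1), right 4 to (2,5), down 1 to (3,5) — 6 moves in all.
Check: all required cells visited.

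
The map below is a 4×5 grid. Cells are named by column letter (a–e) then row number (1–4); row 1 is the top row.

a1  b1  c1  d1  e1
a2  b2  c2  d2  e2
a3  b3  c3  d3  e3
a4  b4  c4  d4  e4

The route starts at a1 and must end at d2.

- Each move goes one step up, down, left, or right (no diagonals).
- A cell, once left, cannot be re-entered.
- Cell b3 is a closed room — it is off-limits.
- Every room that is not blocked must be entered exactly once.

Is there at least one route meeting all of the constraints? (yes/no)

One route that works: a1 → a2 → a3 → a4 → b4 → c4 → c3 → c2 → b2 → b1 → c1 → d1 → e1 → e2 → e3 → e4 → d4 → d3 → d2.

yes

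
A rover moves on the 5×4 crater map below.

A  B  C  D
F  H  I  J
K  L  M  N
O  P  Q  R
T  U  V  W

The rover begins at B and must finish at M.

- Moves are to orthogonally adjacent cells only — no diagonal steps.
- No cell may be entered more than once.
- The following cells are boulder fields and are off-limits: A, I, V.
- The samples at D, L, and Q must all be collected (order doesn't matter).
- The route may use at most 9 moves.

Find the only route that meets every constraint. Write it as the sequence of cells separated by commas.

B, C, D, J, N, R, Q, P, L, M

The budget equals the shortest possible length, so every move has to be on a shortest route through the required cells.
Route from B: 2× right (reaching D), 3× down (reaching R), 2× left (reaching P), up to L, right to M — 9 moves in all.
Check: all required cells visited; 9 ≤ 9 moves.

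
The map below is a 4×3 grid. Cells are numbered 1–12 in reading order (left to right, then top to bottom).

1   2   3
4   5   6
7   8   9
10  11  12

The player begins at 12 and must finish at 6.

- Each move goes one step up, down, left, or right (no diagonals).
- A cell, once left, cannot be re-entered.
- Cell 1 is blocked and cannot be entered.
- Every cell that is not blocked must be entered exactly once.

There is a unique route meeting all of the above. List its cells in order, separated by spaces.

12 9 8 11 10 7 4 5 2 3 6

Need to visit all 11 open cells exactly once, starting at 12 and ending at 6.
Route from 12: up 1 to 9, left 1 to 8, down 1 to 11, left 1 to 10, up 2 to 4, right 1 to 5, up 1 to 2, right 1 to 3, down 1 to 6 — 10 moves in all.
Check: all 11 open cells covered.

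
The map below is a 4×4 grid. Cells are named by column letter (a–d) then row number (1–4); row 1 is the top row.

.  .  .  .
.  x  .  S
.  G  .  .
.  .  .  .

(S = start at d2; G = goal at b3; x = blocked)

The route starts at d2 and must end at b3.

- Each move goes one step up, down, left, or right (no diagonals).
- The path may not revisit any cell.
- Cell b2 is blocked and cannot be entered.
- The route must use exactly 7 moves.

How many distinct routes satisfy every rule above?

7

Need simple routes of exactly 7 moves from d2 to b3 (Manhattan distance 3, so 2 moves are spent on a detour and 2 undoing it).
Enumerating: d2 d1 c1 c2 c3 c4 b4 b3 | d2 d1 c1 b1 a1 a2 a3 b3 | d2 d3 d4 c4 b4 a4 a3 b3 | d2 d3 c3 c4 b4 a4 a3 b3 | d2 c2 c1 b1 a1 a2 a3 b3 | d2 c2 c3 c4 b4 a4 a3 b3 | d2 c2 c3 d3 d4 c4 b4 b3.
That gives 7 routes.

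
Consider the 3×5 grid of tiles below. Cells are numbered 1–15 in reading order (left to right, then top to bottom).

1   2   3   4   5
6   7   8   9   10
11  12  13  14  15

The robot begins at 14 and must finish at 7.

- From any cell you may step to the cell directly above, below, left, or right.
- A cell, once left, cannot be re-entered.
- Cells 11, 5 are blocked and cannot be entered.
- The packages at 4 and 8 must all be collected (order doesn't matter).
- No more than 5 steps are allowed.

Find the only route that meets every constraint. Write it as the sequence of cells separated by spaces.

14 9 4 3 8 7

The 5-move cap with required stops at 4, 8 leaves no slack for detours.
Route from 14: up 2 to 4, left 1 to 3, down 1 to 8, left 1 to 7 — 5 moves in all.
Check: all required cells visited; 5 ≤ 5 moves.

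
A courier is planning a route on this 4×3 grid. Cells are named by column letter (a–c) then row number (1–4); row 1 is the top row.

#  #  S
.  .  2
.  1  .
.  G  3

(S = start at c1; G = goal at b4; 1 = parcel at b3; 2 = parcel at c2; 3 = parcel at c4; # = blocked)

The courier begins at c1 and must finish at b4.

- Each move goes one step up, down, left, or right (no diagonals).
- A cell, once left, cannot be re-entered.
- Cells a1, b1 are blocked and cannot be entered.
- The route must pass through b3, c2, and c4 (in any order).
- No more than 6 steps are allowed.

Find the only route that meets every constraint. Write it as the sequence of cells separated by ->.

c1 -> c2 -> b2 -> b3 -> c3 -> c4 -> b4

Any route must reach b3, c2, and c4 and still end at b4 within 6 moves, so the order of the required stops is forced.
Route from c1: down 1 to c2, left 1 to b2, down 1 to b3, right 1 to c3, down 1 to c4, left 1 to b4 — 6 moves in all.
Check: all required cells visited; 6 ≤ 6 moves.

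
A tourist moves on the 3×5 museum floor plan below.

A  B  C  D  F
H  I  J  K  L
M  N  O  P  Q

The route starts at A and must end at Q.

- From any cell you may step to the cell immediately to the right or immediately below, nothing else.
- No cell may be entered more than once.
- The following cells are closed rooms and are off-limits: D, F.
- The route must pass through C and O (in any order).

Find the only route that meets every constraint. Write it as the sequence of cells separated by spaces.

A B C J O P Q

Moves only go right or down, so the column and row indices never decrease.
Route from A: 2× right (reaching C), 2× down (reaching O), 2× right (reaching Q) — 6 moves in all.
Check: all required cells visited.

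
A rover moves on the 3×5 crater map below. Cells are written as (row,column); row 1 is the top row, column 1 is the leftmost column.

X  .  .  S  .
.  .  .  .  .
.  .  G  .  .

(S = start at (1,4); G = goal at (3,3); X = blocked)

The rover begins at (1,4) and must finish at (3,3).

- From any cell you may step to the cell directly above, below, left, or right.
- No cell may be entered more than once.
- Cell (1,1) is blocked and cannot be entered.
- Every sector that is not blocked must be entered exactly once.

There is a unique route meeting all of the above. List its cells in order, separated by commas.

Need to visit all 14 open cells exactly once, starting at (1,4) and ending at (3,3).
Cell (1,5) has only two open neighbours ((2,5) and (1,4)), so the path must pass straight through it: one of those is the cell it's entered from and the other is where it exits.
Route from (1,4): right to (1,5), 2× down (reaching (3,5)), left to (3,4), up to (2,4), left to (2,3), up to (1,3), left to (1,2), down to (2,2), left to (2,1), down to (3,1), 2× right (reaching (3,3)) — 13 moves in all.
Check: all 14 open cells covered.

(1,4), (1,5), (2,5), (3,5), (3,4), (2,4), (2,3), (1,3), (1,2), (2,2), (2,1), (3,1), (3,2), (3,3)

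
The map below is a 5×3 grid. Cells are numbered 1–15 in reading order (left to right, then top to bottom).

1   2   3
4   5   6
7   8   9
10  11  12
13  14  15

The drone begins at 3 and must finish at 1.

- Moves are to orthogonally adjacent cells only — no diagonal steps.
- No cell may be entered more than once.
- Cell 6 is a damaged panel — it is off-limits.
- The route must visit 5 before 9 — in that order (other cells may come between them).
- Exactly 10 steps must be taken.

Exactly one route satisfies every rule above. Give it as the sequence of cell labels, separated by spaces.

3 2 5 8 9 12 11 10 7 4 1

The waypoints must appear in the order 5, 9, with no cell reused.
Route from 3: left to 2, 2× down (reaching 8), right to 9, down to 12, 2× left (reaching 10), 3× up (reaching 1) — 10 moves in all.
Check: order respected (5 at step 2, 9 at step 4); 10 moves as required.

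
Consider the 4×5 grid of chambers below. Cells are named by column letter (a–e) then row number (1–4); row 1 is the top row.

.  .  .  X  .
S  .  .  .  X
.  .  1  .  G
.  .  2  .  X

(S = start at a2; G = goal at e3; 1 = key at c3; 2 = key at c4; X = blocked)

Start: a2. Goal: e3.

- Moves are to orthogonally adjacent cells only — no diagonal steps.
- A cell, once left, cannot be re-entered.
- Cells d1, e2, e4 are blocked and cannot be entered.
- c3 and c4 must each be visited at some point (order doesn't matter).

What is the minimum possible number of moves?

Any route passes through c3 and c4 in some order between a2 and e3. Summing Manhattan distances along each leg and taking the cheapest ordering (a2 → c3 → c4 → e3) gives a lower bound of 3 + 1 + 3 = 7 moves.
A route of 7 moves achieves this: a2 → a3 → a4 → b4 → c4 → c3 → d3 → e3.
Since 7 matches the lower bound, it is optimal.

7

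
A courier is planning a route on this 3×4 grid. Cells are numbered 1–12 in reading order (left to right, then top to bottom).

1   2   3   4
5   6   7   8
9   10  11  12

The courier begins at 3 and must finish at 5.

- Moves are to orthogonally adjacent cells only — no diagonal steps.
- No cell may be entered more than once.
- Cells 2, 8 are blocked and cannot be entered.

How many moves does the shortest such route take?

The Manhattan distance from 3 to 5 is |1−2| + |3−1| = 3, so at least 3 moves are needed.
A route of 3 moves achieves this: 3 → 7 → 6 → 5.
Since 3 matches the lower bound, it is optimal.

3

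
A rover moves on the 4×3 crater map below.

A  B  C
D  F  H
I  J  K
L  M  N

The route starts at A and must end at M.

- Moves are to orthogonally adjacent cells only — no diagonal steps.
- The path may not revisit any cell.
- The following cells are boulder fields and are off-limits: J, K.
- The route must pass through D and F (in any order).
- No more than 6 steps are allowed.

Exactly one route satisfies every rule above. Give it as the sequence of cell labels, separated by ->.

A -> B -> F -> D -> I -> L -> M

The 6-move cap with required stops at D, F leaves no slack for detours.
Route from A: right to B, down to F, left to D, 2× down (reaching L), right to M — 6 moves in all.
Check: all required cells visited; 6 ≤ 6 moves.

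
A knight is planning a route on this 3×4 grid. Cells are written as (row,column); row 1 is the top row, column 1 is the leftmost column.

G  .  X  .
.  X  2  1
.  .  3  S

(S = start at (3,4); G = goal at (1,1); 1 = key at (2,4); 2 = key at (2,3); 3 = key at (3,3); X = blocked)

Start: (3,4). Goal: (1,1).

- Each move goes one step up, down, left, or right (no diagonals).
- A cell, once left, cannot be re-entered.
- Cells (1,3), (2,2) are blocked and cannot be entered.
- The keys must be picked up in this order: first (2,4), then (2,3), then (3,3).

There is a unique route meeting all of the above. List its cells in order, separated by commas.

The waypoints must appear in the order (2,4), (2,3), (3,3), with no cell reused.
Route from (3,4): up 1 to (2,4), left 1 to (2,3), down 1 to (3,3), left 2 to (3,1), up 2 to (1,1) — 7 moves in all.
Check: order respected (1 at step 1, 2 at step 2, 3 at step 3).

(3,4), (2,4), (2,3), (3,3), (3,2), (3,1), (2,1), (1,1)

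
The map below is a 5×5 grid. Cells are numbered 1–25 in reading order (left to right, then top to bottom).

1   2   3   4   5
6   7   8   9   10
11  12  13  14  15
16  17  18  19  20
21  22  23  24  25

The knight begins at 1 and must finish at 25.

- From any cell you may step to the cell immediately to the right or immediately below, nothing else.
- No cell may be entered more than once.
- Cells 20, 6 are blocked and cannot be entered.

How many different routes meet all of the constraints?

A right/down-only route from 1 to 25 makes exactly 4 down-moves and 4 right-moves in some order.
With no other constraints that would be C(8,4) = 70 routes.
Subtract routes through each blocked cell (inclusion–exclusion for overlaps): − through 6: 35 − through 20: 35 + through 6&20: 15 → 15.
That gives 15 routes.

15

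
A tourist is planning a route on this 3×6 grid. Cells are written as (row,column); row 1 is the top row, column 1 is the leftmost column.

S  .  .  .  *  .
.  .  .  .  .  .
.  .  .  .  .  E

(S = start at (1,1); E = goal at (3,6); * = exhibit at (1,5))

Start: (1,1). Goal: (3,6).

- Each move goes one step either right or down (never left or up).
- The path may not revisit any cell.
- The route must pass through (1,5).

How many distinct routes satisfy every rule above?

3

A right/down-only route from (1,1) to (3,6) makes exactly 2 down-moves and 5 right-moves in some order.
With no other constraints that would be C(7,2) = 21 routes.
Split at (1,5) and multiply the segment counts: (1,1)→(1,5): 1; (1,5)→(3,6): 3; product = 3.
That gives 3 routes.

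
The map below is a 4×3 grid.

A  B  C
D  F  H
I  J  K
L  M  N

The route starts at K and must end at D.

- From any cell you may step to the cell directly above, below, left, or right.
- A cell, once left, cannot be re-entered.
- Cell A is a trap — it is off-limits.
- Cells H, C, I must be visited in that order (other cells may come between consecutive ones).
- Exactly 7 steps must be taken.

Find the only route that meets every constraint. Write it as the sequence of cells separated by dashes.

The waypoints must appear in the order H, C, I, with no cell reused.
Route from K: up 2 to C, left 1 to B, down 2 to J, left 1 to I, up 1 to D — 7 moves in all.
Check: order respected (H at step 1, C at step 2, I at step 6); 7 moves as required.

K - H - C - B - F - J - I - D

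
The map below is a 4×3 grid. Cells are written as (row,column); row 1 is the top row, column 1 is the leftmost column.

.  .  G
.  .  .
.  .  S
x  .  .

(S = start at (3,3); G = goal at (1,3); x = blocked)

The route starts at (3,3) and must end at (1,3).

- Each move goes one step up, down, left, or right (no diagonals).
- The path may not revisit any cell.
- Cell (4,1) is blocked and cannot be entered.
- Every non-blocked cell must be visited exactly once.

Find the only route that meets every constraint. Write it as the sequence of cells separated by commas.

Need to visit all 11 open cells exactly once, starting at (3,3) and ending at (1,3).
Cell (4,2) has only two open neighbours ((3,2) and (4,3)), so the path must pass straight through it: one of those is the cell it's entered from and the other is where it exits.
Route from (3,3): down 1 to (4,3), left 1 to (4,2), up 1 to (3,2), left 1 to (3,1), up 2 to (1,1), right 1 to (1,2), down 1 to (2,2), right 1 to (2,3), up 1 to (1,3) — 10 moves in all.
Check: all 11 open cells covered.

(3,3), (4,3), (4,2), (3,2), (3,1), (2,1), (1,1), (1,2), (2,2), (2,3), (1,3)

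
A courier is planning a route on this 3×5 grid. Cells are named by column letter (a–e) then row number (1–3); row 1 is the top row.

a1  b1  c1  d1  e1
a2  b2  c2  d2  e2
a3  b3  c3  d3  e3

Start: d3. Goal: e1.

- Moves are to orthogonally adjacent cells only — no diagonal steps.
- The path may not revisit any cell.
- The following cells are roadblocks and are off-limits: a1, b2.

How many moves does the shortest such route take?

3

The Manhattan distance from d3 to e1 is |3−1| + |4−5| = 3, so at least 3 moves are needed.
A route of 3 moves achieves this: d3 → d2 → d1 → e1.
Since 3 matches the lower bound, it is optimal.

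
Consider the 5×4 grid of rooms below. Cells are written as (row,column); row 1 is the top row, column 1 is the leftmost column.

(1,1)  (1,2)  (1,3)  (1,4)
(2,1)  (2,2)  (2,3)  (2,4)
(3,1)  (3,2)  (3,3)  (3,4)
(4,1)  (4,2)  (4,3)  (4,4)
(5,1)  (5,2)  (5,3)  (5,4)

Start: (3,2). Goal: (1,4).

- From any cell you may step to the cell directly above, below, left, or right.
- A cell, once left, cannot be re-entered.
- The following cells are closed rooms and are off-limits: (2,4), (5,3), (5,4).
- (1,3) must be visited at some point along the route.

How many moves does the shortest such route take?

4

Any route passes through (1,3) somewhere between (3,2) and (1,4). Summing Manhattan distances along the two legs ((3,2) → (1,3) → (1,4)) gives a lower bound of 3 + 1 = 4 moves.
A route of 4 moves achieves this: (3,2) → (2,2) → (1,2) → (1,3) → (1,4).
Since 4 matches the lower bound, it is optimal.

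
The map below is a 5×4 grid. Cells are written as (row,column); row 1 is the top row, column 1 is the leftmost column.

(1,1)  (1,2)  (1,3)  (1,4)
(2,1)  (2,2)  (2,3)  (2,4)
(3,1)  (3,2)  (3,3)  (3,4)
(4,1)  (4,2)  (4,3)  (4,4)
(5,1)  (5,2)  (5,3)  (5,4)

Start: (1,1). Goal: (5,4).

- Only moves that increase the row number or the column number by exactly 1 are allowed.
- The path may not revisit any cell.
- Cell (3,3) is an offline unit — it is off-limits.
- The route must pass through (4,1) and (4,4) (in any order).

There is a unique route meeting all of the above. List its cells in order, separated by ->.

(1,1) -> (2,1) -> (3,1) -> (4,1) -> (4,2) -> (4,3) -> (4,4) -> (5,4)

Moves only go right or down, so the column and row indices never decrease.
Route from (1,1): 3× down (reaching (4,1)), 3× right (reaching (4,4)), down to (5,4) — 7 moves in all.
Check: all required cells visited.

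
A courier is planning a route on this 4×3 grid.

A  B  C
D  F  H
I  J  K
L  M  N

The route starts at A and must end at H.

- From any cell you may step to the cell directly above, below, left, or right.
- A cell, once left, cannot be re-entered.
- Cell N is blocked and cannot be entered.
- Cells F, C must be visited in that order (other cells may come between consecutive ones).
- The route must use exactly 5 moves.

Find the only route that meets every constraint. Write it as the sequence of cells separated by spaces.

A D F B C H

The waypoints must appear in the order F, C, with no cell reused.
Route from A: down 1 to D, right 1 to F, up 1 to B, right 1 to C, down 1 to H — 5 moves in all.
Check: order respected (F at step 2, C at step 4); 5 moves as required.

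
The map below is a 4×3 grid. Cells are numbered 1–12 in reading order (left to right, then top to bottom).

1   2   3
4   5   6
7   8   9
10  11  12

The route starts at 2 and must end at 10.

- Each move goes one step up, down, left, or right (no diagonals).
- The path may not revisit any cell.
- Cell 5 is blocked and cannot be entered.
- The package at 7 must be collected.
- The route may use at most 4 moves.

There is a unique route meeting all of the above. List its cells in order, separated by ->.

2 -> 1 -> 4 -> 7 -> 10

The budget equals the shortest possible length, so every move has to be on a shortest route through the required cells.
Route from 2: left 1 to 1, down 3 to 10 — 4 moves in all.
Check: all required cells visited; 4 ≤ 4 moves.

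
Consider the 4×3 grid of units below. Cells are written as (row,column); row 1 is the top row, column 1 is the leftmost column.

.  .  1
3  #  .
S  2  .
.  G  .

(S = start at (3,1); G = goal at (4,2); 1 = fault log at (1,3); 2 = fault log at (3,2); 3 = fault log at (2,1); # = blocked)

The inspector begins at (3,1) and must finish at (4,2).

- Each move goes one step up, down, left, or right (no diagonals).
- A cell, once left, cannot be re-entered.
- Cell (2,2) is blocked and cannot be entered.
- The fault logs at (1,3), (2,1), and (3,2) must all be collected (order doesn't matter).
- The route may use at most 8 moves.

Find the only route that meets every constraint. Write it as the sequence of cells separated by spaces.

(3,1) (2,1) (1,1) (1,2) (1,3) (2,3) (3,3) (3,2) (4,2)

The budget equals the shortest possible length, so every move has to be on a shortest route through the required cells.
Route from (3,1): 2× up (reaching (1,1)), 2× right (reaching (1,3)), 2× down (reaching (3,3)), left to (3,2), down to (4,2) — 8 moves in all.
Check: all required cells visited; 8 ≤ 8 moves.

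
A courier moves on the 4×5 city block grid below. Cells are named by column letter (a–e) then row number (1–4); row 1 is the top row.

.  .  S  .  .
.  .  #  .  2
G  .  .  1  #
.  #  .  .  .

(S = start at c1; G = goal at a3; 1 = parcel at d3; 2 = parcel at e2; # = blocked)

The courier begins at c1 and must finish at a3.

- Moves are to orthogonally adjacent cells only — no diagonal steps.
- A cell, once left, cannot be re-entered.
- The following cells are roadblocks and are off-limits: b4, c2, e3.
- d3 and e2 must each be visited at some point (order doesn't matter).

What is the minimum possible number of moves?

8

Any route passes through d3 and e2 in some order between c1 and a3. Summing Manhattan distances along each leg and taking the cheapest ordering (c1 → e2 → d3 → a3) gives a lower bound of 3 + 2 + 3 = 8 moves.
A route of 8 moves achieves this: c1 → d1 → e1 → e2 → d2 → d3 → c3 → b3 → a3.
Since 8 matches the lower bound, it is optimal.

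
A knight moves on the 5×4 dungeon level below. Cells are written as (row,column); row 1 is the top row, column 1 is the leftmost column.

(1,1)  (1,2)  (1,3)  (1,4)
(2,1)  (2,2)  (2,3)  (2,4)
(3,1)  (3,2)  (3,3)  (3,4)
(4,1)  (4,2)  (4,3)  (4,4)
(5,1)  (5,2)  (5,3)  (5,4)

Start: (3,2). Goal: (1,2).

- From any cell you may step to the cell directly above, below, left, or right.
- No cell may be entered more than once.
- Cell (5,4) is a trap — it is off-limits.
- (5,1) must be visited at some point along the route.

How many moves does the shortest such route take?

8

Any route passes through (5,1) somewhere between (3,2) and (1,2). Summing Manhattan distances along the two legs ((3,2) → (5,1) → (1,2)) gives a lower bound of 3 + 5 = 8 moves.
A route of 8 moves achieves this: (3,2) → (4,2) → (5,2) → (5,1) → (4,1) → (3,1) → (2,1) → (1,1) → (1,2).
Since 8 matches the lower bound, it is optimal.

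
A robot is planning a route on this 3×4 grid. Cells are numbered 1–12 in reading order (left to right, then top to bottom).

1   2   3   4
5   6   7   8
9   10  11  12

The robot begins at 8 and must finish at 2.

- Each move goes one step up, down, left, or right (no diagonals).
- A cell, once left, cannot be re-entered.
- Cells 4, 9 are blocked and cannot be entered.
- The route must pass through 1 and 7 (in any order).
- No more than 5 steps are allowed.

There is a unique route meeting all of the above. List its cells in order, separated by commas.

8, 7, 6, 5, 1, 2

The 5-move cap with required stops at 1, 7 leaves no slack for detours.
Route from 8: left 3 to 5, up 1 to 1, right 1 to 2 — 5 moves in all.
Check: all required cells visited; 5 ≤ 5 moves.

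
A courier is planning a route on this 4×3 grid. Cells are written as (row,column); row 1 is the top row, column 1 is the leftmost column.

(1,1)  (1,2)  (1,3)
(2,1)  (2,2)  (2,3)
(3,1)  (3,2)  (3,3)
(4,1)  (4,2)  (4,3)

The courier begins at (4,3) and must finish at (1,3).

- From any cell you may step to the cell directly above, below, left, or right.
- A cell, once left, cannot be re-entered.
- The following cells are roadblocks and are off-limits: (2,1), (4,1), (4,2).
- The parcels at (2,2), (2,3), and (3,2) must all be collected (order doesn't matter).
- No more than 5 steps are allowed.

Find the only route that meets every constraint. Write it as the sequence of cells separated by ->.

The budget equals the shortest possible length, so every move has to be on a shortest route through the required cells.
Route from (4,3): up 1 to (3,3), left 1 to (3,2), up 1 to (2,2), right 1 to (2,3), up 1 to (1,3) — 5 moves in all.
Check: all required cells visited; 5 ≤ 5 moves.

(4,3) -> (3,3) -> (3,2) -> (2,2) -> (2,3) -> (1,3)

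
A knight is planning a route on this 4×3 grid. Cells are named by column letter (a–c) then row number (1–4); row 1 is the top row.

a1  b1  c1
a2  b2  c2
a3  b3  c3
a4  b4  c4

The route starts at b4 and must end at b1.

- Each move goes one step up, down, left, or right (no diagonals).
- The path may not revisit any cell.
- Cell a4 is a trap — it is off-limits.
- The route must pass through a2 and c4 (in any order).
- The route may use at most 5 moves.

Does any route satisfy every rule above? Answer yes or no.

no

Even ignoring the no-revisit rule, getting from b4 to b1, taking the cheapest ordering b4 → c4 → a2 → b1 needs at least 1 + 4 + 2 = 7 moves (Manhattan distance per leg), which exceeds the 5-move limit.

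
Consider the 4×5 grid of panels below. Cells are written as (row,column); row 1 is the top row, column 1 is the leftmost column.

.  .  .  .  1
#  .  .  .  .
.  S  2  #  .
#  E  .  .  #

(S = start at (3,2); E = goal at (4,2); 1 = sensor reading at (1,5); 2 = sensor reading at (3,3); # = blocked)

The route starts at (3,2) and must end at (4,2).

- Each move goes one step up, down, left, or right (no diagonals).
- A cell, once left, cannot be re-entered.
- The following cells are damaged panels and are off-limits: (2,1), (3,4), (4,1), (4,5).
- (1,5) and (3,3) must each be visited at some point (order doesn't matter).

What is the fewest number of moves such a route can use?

Any route passes through (1,5) and (3,3) in some order between (3,2) and (4,2). Summing Manhattan distances along each leg and taking the cheapest ordering ((3,2) → (1,5) → (3,3) → (4,2)) gives a lower bound of 5 + 4 + 2 = 11 moves.
A route of 11 moves achieves this: (3,2) → (2,2) → (1,2) → (1,3) → (1,4) → (1,5) → (2,5) → (2,4) → (2,3) → (3,3) → (4,3) → (4,2).
Since 11 matches the lower bound, it is optimal.

11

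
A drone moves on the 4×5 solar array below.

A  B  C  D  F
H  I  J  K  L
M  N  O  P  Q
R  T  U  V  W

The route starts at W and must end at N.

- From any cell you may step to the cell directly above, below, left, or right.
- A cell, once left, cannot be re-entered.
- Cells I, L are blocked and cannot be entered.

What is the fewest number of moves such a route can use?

4

The Manhattan distance from W to N is |4−3| + |5−2| = 4, so at least 4 moves are needed.
A route of 4 moves achieves this: W → Q → P → O → N.
Since 4 matches the lower bound, it is optimal.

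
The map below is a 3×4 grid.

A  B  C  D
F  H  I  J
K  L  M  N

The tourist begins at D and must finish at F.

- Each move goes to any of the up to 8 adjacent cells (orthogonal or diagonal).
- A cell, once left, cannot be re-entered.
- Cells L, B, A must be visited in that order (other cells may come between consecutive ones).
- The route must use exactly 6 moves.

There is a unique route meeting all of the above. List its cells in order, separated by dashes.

D - I - L - H - B - A - F

The waypoints must appear in the order L, B, A, with no cell reused.
Route from D: 2× down-left (reaching L), 2× up (reaching B), left to A, down to F — 6 moves in all.
Check: order respected (L at step 2, B at step 4, A at step 5); 6 moves as required.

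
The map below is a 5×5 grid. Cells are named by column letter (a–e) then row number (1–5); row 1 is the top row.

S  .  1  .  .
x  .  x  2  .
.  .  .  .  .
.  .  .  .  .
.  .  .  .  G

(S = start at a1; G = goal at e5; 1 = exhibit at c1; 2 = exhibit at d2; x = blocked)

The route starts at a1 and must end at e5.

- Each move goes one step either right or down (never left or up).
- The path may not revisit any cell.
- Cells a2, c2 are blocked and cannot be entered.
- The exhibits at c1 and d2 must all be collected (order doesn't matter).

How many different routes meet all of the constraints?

A right/down-only route from a1 to e5 makes exactly 4 down-moves and 4 right-moves in some order.
With no other constraints that would be C(8,4) = 70 routes.
A monotone route can only reach the required cells in the order c1, d2, so split there and multiply the segment counts (each segment already excludes blocked cells): a1→c1: 1; c1→d2: 1; d2→e5: 4; product = 4.
That gives 4 routes.

4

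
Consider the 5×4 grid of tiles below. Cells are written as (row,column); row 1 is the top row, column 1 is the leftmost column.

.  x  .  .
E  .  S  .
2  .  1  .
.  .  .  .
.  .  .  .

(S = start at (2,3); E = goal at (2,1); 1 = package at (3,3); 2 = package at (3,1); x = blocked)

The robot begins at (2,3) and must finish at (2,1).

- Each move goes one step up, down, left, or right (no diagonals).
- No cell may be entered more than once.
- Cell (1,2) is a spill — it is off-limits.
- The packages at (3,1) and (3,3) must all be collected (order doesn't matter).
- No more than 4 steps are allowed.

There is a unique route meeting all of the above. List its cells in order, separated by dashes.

The budget equals the shortest possible length, so every move has to be on a shortest route through the required cells.
Route from (2,3): down to (3,3), 2× left (reaching (3,1)), up to (2,1) — 4 moves in all.
Check: all required cells visited; 4 ≤ 4 moves.

(2,3) - (3,3) - (3,2) - (3,1) - (2,1)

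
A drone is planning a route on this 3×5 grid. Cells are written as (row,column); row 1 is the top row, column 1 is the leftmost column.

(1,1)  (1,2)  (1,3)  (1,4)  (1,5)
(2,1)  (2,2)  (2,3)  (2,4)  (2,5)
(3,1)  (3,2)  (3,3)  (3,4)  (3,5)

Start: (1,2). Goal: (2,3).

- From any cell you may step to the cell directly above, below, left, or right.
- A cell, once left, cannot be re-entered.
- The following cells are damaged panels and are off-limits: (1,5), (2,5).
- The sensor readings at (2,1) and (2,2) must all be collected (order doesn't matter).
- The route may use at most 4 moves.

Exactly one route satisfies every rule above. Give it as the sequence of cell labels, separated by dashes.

(1,2) - (1,1) - (2,1) - (2,2) - (2,3)

The 4-move cap with required stops at (2,1), (2,2) leaves no slack for detours.
Route from (1,2): left 1 to (1,1), down 1 to (2,1), right 2 to (2,3) — 4 moves in all.
Check: all required cells visited; 4 ≤ 4 moves.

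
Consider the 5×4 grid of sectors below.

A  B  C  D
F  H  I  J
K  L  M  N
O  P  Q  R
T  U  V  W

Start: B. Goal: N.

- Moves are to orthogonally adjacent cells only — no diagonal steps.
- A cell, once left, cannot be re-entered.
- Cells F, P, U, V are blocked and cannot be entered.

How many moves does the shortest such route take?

The Manhattan distance from B to N is |1−3| + |2−4| = 4, so at least 4 moves are needed.
A route of 4 moves achieves this: B → H → L → M → N.
Since 4 matches the lower bound, it is optimal.

4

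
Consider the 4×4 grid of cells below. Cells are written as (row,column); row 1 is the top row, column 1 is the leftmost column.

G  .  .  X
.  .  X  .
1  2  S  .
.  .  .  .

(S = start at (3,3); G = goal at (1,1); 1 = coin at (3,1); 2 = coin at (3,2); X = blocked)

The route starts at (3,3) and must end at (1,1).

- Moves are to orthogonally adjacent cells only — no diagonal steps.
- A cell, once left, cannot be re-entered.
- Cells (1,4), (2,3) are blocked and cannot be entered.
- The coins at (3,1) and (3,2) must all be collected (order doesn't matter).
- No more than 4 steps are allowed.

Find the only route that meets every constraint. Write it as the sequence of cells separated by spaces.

(3,3) (3,2) (3,1) (2,1) (1,1)

The budget equals the shortest possible length, so every move has to be on a shortest route through the required cells.
Route from (3,3): left 2 to (3,1), up 2 to (1,1) — 4 moves in all.
Check: all required cells visited; 4 ≤ 4 moves.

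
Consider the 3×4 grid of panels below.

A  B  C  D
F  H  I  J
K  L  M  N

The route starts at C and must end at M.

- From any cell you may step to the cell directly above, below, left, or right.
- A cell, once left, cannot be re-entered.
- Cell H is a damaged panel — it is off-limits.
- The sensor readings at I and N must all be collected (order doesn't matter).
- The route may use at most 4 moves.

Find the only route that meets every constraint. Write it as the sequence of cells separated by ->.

Any route must reach I and N and still end at M within 4 moves, so the order of the required stops is forced.
Route from C: down 1 to I, right 1 to J, down 1 to N, left 1 to M — 4 moves in all.
Check: all required cells visited; 4 ≤ 4 moves.

C -> I -> J -> N -> M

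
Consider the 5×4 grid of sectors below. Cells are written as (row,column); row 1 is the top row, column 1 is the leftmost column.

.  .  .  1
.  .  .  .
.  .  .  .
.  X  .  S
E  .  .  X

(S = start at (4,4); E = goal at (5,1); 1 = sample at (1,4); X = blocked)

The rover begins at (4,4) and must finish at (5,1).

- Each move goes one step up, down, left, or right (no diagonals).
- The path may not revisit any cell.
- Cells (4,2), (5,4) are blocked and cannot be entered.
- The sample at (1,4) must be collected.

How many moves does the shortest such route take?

10

Any route passes through (1,4) somewhere between (4,4) and (5,1). Summing Manhattan distances along the two legs ((4,4) → (1,4) → (5,1)) gives a lower bound of 3 + 7 = 10 moves.
A route of 10 moves achieves this: (4,4) → (3,4) → (2,4) → (1,4) → (1,3) → (2,3) → (3,3) → (4,3) → (5,3) → (5,2) → (5,1).
Since 10 matches the lower bound, it is optimal.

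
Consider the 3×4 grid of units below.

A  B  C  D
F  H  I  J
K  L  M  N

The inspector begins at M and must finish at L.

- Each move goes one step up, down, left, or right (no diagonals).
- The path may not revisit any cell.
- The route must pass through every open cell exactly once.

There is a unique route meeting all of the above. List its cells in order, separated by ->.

M -> N -> J -> D -> C -> I -> H -> B -> A -> F -> K -> L

Need to visit all 12 open cells exactly once, starting at M and ending at L.
Route from M: right 1 to N, up 2 to D, left 1 to C, down 1 to I, left 1 to H, up 1 to B, left 1 to A, down 2 to K, right 1 to L — 11 moves in all.
Check: all 12 open cells covered.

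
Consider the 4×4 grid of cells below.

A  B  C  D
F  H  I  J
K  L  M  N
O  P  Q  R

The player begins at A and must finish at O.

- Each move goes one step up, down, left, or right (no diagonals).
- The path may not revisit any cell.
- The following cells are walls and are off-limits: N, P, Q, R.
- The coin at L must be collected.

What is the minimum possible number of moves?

Any route passes through L somewhere between A and O. Summing Manhattan distances along the two legs (A → L → O) gives a lower bound of 3 + 2 = 5 moves.
A route of 5 moves achieves this: A → F → H → L → K → O.
Since 5 matches the lower bound, it is optimal.

5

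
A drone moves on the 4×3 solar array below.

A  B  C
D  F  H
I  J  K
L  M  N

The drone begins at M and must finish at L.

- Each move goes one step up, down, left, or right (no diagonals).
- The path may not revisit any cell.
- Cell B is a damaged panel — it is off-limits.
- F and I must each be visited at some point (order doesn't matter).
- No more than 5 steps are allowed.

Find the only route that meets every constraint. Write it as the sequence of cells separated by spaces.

M J F D I L

The 5-move cap with required stops at F, I leaves no slack for detours.
Route from M: 2× up (reaching F), left to D, 2× down (reaching L) — 5 moves in all.
Check: all required cells visited; 5 ≤ 5 moves.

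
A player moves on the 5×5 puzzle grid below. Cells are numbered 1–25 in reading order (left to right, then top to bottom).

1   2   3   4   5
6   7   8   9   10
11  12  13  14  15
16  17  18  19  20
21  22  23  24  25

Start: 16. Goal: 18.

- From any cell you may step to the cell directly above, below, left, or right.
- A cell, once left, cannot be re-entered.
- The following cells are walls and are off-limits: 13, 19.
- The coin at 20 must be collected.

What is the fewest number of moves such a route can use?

Any route passes through 20 somewhere between 16 and 18. Summing Manhattan distances along the two legs (16 → 20 → 18) gives a lower bound of 4 + 2 = 6 moves.
That bound ignores the blocked cells. Measuring each leg by the fewest moves that actually steer around them (16→20: 6; 20→18: 4) raises the lower bound to 10.
The shortest route satisfying every rule uses 12 moves: 16 → 11 → 6 → 7 → 8 → 9 → 14 → 15 → 20 → 25 → 24 → 23 → 18.
The no-revisit rule (legs can't share cells) pushes the minimum above the 10-move bound; an exhaustive check rules out every length from 10 to 11, leaving 12 as the minimum.

12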